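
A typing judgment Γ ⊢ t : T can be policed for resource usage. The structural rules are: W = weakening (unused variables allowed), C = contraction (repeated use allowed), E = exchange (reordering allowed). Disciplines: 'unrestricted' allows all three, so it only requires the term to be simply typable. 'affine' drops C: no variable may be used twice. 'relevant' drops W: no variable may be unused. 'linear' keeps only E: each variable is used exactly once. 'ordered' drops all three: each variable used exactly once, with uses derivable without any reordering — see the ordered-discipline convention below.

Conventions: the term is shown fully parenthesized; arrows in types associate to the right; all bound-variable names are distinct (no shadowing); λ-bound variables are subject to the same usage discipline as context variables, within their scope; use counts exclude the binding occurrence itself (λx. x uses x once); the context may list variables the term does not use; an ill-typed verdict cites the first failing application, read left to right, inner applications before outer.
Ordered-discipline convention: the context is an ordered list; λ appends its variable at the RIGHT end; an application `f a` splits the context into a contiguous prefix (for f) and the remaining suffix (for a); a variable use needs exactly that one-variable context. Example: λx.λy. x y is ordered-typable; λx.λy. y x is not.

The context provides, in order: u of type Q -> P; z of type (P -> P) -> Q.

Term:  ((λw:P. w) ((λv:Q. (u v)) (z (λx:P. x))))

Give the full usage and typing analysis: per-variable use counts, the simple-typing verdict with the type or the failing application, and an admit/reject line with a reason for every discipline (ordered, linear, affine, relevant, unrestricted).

counts: u ×1; z ×1; w (λ-bound) ×1; v (λ-bound) ×1; x (λ-bound) ×1
left-to-right use order: w, u, v, z, x
typing: well-typed — term : P
ordered ✓ (u, z, w, v, x: once each, no exchange needed)
linear ✓ (u, z, w, v, x: one use apiece)
affine ✓ (at most one use each (u, z, w, v, x))
relevant ✓ (every one of u, z, w, v, x appears)
unrestricted ✓ (well-typed at P; no restrictions here)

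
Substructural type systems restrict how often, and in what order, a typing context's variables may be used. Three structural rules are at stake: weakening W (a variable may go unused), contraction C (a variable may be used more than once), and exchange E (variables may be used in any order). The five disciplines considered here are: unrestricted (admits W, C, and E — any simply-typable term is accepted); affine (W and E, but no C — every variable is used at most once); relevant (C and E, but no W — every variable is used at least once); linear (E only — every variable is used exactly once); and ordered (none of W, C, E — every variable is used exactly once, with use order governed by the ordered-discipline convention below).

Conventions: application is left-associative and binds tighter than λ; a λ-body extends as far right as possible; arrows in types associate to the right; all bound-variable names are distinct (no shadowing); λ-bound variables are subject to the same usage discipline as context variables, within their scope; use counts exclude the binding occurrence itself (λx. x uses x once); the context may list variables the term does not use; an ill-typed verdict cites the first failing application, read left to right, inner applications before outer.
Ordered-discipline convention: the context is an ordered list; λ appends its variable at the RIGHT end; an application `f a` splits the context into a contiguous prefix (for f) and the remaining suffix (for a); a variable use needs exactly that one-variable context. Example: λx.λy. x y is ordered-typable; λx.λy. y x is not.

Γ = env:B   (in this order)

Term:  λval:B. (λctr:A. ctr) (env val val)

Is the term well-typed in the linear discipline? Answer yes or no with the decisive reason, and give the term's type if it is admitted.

no — the type mismatch rejects it
usage: env: 1×; val (λ-bound): 2×; ctr (λ-bound): 1×
uses in reading order: ctr, env, val, val
typing: ill-typed: non-arrow in function slot: B
across the five disciplines: ordered ✗ · linear ✗ · affine ✗ · relevant ✗ · unrestricted ✗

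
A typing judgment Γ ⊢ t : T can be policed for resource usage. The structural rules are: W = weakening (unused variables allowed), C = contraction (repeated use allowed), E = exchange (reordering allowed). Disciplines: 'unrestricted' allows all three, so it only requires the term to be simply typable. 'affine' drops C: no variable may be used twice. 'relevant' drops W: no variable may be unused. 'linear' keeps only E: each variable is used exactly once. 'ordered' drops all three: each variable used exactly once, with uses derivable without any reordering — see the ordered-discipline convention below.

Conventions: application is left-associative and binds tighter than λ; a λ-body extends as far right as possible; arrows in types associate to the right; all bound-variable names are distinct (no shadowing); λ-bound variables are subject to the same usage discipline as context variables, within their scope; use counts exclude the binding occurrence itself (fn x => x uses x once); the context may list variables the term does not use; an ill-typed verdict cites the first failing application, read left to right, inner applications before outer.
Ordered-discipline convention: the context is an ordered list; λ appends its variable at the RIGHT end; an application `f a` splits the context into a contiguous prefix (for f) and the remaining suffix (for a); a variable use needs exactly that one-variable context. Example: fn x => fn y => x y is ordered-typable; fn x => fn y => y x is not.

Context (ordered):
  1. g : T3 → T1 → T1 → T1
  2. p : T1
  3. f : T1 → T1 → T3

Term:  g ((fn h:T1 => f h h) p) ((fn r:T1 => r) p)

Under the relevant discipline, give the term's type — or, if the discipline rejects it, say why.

term : T1 → T1
variable uses: g=1; p=2; f=1; h (bound)=2; r (bound)=1
use order (left to right): g, f, h, h, p, r, p
typing: the term checks, with type T1 → T1
across the five disciplines: ordered ✗ · linear ✗ · affine ✗ · relevant ✓ · unrestricted ✓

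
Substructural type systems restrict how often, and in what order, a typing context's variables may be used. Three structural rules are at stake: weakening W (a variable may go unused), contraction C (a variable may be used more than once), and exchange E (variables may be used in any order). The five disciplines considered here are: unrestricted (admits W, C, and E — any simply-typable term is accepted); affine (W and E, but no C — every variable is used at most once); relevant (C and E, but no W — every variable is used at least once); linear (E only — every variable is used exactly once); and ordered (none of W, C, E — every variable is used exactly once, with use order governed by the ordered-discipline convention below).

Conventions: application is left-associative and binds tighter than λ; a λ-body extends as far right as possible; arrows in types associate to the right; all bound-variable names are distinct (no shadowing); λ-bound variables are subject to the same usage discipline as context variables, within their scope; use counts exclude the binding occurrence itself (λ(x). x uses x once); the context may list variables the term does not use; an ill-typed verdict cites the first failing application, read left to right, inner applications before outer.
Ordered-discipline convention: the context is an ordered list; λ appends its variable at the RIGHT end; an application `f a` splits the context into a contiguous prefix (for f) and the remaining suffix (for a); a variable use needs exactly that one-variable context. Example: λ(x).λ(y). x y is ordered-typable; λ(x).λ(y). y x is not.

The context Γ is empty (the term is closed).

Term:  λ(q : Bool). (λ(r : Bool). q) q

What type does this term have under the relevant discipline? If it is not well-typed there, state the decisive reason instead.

not well-typed under relevant — needs weakening: r unused
usage: q (λ-bound) ×2, r (λ-bound) ×0
left-to-right use order: q, q
typing: well-typed at Bool → Bool
across the five disciplines: ordered ✗ · linear ✗ · affine ✗ · relevant ✗ · unrestricted ✓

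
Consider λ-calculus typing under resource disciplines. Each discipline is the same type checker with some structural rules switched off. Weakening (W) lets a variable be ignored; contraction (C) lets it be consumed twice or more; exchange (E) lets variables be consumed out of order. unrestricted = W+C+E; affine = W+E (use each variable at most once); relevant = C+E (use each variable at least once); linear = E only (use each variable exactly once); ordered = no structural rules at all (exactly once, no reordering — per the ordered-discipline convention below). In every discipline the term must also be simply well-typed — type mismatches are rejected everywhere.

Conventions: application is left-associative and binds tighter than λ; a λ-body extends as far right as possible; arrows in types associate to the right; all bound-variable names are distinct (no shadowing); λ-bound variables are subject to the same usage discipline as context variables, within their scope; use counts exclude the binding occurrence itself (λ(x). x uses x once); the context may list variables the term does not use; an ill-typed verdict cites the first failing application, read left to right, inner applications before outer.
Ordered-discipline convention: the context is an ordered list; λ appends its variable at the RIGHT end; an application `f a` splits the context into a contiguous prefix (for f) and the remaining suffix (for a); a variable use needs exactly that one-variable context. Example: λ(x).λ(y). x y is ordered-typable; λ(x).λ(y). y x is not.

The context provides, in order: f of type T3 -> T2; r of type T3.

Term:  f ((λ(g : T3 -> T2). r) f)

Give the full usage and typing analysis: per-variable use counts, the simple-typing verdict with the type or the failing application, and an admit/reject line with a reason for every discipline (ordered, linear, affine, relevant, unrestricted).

counts: f=2, r=1, g (λ-bound)=0
left-to-right use order: f, r, f
typing: the term checks, with type T2
ordered: ✗ — uses contraction: f ×2; needs weakening: g unused
linear: ✗ — uses contraction: f ×2; needs weakening: g unused
affine: ✗ — uses contraction: f ×2
relevant: ✗ — needs weakening: g unused
unrestricted: ✓ — type-checks (T2) and nothing is barred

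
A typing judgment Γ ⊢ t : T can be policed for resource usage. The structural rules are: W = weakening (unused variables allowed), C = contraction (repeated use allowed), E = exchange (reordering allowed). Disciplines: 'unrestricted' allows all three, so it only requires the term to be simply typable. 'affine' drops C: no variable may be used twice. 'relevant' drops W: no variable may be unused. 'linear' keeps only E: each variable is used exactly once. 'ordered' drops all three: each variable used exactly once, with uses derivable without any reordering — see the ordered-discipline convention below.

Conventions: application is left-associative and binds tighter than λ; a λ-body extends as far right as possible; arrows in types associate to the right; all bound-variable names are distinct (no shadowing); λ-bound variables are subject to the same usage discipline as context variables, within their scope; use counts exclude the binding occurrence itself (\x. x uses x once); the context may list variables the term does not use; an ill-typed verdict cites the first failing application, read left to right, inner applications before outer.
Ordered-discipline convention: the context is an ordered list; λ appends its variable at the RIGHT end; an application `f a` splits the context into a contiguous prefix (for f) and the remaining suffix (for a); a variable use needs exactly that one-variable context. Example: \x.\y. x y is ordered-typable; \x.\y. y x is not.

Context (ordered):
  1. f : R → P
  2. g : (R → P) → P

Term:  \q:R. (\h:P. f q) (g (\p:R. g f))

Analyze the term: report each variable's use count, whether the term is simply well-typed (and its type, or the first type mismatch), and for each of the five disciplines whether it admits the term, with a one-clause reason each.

usage: f: 2; g: 2; q (bound): 1; h (bound): 0; p (bound): 0
left-to-right use order: f, q, g, g, f
typing: ✓ — R → P
ordered ✗ (uses contraction: f ×2, g ×2; needs weakening: h, p unused)
linear ✗ (uses contraction: f ×2, g ×2; needs weakening: h, p unused)
affine ✗ (uses contraction: f ×2, g ×2)
relevant ✗ (needs weakening: h, p unused)
unrestricted ✓ (type-checks (R → P) and nothing is barred)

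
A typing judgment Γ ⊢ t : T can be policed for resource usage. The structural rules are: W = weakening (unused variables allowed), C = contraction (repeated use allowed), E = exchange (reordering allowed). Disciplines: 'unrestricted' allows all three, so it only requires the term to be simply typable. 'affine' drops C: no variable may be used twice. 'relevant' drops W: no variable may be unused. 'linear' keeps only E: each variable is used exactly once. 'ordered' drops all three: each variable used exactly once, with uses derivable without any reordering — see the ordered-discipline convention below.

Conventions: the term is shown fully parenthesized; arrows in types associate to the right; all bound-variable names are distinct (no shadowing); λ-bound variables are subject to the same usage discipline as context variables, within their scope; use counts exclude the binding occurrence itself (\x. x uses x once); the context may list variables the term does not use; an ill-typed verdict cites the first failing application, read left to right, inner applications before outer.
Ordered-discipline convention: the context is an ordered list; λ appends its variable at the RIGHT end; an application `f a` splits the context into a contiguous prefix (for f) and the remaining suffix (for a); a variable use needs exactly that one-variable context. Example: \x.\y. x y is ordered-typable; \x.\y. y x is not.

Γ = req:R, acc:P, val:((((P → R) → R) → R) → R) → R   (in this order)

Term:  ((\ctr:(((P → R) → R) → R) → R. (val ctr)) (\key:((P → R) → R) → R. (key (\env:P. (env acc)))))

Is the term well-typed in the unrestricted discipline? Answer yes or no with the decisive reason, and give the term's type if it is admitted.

no — the type mismatch rejects it
counts: req=0; acc=1; val=1; ctr (bound)=1; key (bound)=1; env (bound)=1
use order (left to right): val, ctr, key, env, acc
typing: ill-typed: non-arrow in function slot: P
across the five disciplines: ordered ✗ · linear ✗ · affine ✗ · relevant ✗ · unrestricted ✗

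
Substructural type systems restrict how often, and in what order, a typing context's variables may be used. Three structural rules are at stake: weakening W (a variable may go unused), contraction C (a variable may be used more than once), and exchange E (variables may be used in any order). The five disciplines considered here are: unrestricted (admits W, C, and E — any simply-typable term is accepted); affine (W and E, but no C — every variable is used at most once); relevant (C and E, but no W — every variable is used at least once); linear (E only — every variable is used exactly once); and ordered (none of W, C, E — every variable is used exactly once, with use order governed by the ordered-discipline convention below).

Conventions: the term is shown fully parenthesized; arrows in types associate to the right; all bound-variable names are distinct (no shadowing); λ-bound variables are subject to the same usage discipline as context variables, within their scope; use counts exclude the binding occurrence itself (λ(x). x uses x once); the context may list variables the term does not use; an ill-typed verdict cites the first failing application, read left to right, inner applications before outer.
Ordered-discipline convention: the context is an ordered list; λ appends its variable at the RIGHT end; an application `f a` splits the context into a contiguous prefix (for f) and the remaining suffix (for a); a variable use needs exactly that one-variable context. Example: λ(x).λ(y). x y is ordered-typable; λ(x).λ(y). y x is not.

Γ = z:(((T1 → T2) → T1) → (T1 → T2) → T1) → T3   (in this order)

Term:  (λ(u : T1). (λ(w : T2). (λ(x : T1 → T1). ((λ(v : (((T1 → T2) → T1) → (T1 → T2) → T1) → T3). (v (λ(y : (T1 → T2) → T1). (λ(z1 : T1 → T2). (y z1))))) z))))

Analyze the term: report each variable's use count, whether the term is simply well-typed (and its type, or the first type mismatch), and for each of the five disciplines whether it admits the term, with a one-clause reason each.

counts: z ×1; u [bound] ×0; w [bound] ×0; x [bound] ×0; v [bound] ×1; y [bound] ×1; z1 [bound] ×1
use order (left to right): v, y, z1, z
typing: well-typed at T1 → T2 → (T1 → T1) → T3
ordered ✗ (u, w, x left unused)
linear ✗ (u, w, x left unused)
affine ✓ (no duplicate uses among z, u, w, x, v, y, z1)
relevant ✗ (u, w, x left unused)
unrestricted ✓ (simply typable at T1 → T2 → (T1 → T1) → T3; W, C, E all held)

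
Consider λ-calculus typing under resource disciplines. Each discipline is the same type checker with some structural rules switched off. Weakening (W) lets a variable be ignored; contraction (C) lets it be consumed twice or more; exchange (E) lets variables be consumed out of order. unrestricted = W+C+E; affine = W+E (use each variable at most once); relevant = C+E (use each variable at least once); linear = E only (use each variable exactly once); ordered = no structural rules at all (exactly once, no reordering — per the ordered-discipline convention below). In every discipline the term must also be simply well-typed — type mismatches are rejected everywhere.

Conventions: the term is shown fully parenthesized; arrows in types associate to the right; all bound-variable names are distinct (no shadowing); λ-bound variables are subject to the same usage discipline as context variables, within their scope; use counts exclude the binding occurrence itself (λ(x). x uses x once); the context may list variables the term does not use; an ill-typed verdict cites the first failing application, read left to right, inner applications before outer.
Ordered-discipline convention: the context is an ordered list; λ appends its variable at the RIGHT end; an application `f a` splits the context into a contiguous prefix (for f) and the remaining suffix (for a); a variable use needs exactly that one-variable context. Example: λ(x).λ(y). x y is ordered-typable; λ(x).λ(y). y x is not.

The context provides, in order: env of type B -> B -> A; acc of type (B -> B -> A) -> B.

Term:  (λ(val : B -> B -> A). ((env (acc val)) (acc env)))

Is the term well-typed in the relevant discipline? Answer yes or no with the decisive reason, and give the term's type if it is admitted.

yes — none of env, acc, val goes unused; term : (B -> B -> A) -> A
usage: env: 2, acc: 2, val (bound): 1
uses in reading order: env, acc, val, acc, env
typing: well-typed — term : (B -> B -> A) -> A
per-discipline verdicts: ordered ✗ · linear ✗ · affine ✗ · relevant ✓ · unrestricted ✓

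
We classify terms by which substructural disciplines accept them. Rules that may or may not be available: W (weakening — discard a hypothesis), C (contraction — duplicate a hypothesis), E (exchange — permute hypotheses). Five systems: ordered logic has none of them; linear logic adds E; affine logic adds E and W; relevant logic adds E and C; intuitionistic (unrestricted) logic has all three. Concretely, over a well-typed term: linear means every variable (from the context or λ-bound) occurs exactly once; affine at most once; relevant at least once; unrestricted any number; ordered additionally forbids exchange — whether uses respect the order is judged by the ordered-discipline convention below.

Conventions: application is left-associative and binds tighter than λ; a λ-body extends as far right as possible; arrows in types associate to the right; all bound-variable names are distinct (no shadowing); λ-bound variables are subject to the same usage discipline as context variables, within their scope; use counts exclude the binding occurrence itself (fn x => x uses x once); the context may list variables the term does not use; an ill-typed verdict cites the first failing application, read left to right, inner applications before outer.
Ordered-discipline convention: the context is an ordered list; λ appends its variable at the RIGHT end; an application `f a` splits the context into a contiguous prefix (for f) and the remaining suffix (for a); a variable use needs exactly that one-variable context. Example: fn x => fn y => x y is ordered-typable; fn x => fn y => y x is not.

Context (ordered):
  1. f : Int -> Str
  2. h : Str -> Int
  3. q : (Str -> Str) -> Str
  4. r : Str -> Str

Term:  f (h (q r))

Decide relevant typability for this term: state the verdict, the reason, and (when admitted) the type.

yes — none of f, h, q, r goes unused; term : Str
counts: f: 1, h: 1, q: 1, r: 1
uses in reading order: f, h, q, r
typing: well-typed at Str
all disciplines: ordered ✓; linear ✓; affine ✓; relevant ✓; unrestricted ✓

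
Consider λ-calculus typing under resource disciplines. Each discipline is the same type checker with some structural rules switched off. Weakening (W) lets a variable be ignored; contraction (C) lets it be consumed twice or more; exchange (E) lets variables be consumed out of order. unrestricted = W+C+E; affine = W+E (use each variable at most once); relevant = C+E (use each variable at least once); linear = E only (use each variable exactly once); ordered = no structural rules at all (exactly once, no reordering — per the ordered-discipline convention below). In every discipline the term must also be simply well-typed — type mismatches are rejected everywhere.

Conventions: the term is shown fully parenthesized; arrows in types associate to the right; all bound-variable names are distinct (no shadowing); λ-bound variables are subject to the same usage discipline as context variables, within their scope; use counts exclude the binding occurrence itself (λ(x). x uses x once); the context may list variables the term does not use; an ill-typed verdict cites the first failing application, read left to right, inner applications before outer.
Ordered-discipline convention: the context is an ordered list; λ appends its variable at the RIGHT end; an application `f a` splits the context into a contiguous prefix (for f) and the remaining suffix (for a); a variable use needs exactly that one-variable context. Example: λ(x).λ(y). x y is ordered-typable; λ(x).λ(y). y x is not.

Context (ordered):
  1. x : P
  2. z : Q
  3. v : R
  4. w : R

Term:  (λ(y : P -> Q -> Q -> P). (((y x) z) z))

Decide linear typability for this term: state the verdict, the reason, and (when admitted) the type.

no — uses contraction: z ×2; needs weakening: v, w unused
usage: x=1, z=2, v=0, w=0, y (λ-bound)=1
uses in reading order: y, x, z, z
typing: the term checks, with type (P -> Q -> Q -> P) -> P
per-discipline verdicts: ordered ✗; linear ✗; affine ✗; relevant ✗; unrestricted ✓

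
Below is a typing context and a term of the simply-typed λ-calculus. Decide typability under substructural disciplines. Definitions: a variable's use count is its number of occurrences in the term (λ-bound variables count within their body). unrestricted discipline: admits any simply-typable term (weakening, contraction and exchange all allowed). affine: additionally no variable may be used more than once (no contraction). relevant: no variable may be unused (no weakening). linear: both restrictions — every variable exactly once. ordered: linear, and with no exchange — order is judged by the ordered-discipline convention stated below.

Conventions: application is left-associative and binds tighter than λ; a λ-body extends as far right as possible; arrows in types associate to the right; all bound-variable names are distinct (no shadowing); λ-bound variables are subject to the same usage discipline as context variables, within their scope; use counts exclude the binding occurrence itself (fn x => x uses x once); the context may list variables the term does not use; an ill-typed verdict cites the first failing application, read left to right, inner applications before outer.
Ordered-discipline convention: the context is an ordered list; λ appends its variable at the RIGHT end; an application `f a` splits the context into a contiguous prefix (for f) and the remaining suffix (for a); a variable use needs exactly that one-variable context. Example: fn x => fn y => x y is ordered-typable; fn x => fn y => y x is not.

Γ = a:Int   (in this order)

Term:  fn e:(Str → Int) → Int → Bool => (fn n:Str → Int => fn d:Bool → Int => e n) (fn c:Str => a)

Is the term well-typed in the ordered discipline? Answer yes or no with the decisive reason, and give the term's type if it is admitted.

no — needs weakening: d, c unused
variable uses: a=1; e (λ-bound)=1; n (λ-bound)=1; d (λ-bound)=0; c (λ-bound)=0
uses in reading order: e, n, a
typing: well-typed at ((Str → Int) → Int → Bool) → (Bool → Int) → Int → Bool
all disciplines: ordered ✗ | linear ✗ | affine ✓ | relevant ✗ | unrestricted ✓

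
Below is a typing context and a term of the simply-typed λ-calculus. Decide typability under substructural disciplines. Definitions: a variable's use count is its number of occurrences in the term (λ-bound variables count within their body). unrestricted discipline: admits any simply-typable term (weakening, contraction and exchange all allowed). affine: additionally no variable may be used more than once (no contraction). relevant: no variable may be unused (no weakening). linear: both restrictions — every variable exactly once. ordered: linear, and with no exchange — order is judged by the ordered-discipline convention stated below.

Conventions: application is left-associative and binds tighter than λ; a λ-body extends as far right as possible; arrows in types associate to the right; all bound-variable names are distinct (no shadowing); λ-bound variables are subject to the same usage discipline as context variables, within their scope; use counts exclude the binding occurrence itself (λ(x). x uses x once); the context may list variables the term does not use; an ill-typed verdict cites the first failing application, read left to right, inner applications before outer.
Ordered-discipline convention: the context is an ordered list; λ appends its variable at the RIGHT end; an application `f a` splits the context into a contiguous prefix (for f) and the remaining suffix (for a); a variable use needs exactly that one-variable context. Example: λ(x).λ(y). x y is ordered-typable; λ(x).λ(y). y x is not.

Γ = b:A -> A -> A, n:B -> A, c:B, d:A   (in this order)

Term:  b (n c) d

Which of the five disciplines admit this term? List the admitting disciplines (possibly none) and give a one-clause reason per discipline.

admitted in: ordered, linear, affine, relevant, unrestricted
counts: b: 1×, n: 1×, c: 1×, d: 1×
uses in reading order: b, n, c, d
typing: the term checks, with type A
ordered: ✓, one use each (b, n, c, d); ordered split holds
linear: ✓, b, n, c, d: one use apiece
affine: ✓, at most one use each (b, n, c, d)
relevant: ✓, none of b, n, c, d goes unused
unrestricted: ✓, type-checks (A) and nothing is barred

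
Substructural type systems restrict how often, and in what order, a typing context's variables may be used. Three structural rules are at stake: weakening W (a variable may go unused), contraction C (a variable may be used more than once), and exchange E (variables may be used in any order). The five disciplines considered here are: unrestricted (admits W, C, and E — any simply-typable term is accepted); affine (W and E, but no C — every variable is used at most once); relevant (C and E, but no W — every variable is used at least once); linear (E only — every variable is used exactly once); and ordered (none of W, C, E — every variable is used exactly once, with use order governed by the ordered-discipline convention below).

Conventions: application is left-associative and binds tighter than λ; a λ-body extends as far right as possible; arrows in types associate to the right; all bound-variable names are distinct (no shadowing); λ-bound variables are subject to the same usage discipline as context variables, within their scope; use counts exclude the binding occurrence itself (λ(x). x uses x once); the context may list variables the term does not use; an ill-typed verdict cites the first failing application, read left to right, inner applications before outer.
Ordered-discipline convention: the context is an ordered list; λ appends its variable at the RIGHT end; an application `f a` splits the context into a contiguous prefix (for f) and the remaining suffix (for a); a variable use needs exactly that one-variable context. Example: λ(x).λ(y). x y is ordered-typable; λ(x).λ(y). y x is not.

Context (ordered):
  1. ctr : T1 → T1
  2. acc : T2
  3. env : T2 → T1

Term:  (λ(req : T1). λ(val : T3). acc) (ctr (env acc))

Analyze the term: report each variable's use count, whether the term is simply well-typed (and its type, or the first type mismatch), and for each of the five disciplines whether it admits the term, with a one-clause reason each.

variable uses: ctr=1, acc=2, env=1, req (λ-bound)=0, val (λ-bound)=0
use order (left to right): acc, ctr, env, acc
typing: well-typed — term : T3 → T2
ordered ✗ (uses contraction: acc ×2; req, val left unused)
linear ✗ (uses contraction: acc ×2; req, val left unused)
affine ✗ (uses contraction: acc ×2)
relevant ✗ (req, val left unused)
unrestricted ✓ (simply typable at T3 → T2; W, C, E all held)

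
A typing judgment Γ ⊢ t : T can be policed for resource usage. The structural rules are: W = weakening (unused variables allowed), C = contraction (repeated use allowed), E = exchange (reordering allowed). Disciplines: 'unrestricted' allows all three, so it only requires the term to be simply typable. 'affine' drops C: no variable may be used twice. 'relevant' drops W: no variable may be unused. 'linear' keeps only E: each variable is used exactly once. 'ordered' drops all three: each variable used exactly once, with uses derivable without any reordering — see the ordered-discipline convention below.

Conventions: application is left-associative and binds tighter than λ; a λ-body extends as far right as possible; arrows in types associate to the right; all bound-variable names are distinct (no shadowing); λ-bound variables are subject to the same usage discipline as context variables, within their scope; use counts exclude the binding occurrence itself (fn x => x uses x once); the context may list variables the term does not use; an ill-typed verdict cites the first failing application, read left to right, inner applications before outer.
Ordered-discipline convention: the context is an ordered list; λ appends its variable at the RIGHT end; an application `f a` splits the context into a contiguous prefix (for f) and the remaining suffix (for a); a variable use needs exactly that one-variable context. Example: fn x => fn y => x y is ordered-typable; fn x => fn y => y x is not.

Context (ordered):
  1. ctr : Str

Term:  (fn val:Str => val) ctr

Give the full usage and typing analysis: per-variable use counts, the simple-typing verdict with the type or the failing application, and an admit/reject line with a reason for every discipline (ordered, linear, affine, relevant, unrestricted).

variable uses: ctr: 1; val (λ-bound): 1
uses in reading order: val, ctr
typing: well-typed at Str
ordered ✓ (single-use (ctr, val), ordered derivation ok)
linear ✓ (single use per variable (ctr, val))
affine ✓ (none of ctr, val used more than once)
relevant ✓ (at least one use each (ctr, val))
unrestricted ✓ (simply typable at Str; W, C, E all held)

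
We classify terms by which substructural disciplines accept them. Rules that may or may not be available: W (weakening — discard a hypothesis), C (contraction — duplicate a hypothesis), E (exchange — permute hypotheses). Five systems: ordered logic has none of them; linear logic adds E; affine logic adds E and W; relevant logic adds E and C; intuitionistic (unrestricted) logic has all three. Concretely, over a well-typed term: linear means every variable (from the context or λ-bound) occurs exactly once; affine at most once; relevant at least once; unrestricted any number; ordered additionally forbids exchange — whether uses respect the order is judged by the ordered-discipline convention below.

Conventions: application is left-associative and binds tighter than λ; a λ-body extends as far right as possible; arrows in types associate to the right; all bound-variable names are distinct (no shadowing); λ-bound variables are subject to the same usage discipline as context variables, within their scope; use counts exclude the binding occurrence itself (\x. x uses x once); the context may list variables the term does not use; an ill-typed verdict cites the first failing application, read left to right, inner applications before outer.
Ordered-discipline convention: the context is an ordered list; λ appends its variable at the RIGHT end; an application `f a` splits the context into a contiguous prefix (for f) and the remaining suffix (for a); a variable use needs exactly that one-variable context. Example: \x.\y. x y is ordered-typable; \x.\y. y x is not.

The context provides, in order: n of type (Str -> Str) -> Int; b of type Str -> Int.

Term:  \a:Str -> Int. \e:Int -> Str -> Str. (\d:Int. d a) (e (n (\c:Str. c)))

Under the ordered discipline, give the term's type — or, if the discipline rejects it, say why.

not well-typed under ordered — the type mismatch rejects it
counts: n ×1; b ×0; a (bound) ×1; e (bound) ×1; d (bound) ×1; c (bound) ×1
use order (left to right): d, a, e, n, c
typing: ill-typed: can't apply a value of type Int
per-discipline verdicts: ordered ✗ · linear ✗ · affine ✗ · relevant ✗ · unrestricted ✗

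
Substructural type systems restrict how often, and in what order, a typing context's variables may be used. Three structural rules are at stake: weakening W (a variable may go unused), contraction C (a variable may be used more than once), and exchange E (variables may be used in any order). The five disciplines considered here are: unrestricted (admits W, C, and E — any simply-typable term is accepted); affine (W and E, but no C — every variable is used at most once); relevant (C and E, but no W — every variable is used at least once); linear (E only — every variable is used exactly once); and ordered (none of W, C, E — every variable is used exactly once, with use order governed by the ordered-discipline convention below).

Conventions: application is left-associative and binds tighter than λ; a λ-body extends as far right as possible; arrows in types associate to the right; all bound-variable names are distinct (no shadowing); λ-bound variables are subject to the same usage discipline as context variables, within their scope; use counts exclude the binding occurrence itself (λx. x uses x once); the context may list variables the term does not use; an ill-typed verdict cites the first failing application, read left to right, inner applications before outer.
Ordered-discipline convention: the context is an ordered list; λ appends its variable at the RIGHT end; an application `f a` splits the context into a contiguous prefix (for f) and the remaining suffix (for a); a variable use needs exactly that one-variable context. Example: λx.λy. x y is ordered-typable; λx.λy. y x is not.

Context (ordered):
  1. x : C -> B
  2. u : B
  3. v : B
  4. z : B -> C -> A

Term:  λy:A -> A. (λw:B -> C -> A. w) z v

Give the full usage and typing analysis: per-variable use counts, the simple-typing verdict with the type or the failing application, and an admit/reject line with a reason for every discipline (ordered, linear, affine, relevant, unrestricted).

usage: x: 0×; u: 0×; v: 1×; z: 1×; y (λ-bound): 0×; w (λ-bound): 1×
use order (left to right): w, z, v
typing: well-typed at (A -> A) -> C -> A
ordered: ✗ — x, u, y left unused
linear: ✗ — x, u, y left unused
affine: ✓ — x, u, v, z, y, w: no repeats, contraction unneeded
relevant: ✗ — x, u, y left unused
unrestricted: ✓ — type-checks ((A -> A) -> C -> A) and nothing is barred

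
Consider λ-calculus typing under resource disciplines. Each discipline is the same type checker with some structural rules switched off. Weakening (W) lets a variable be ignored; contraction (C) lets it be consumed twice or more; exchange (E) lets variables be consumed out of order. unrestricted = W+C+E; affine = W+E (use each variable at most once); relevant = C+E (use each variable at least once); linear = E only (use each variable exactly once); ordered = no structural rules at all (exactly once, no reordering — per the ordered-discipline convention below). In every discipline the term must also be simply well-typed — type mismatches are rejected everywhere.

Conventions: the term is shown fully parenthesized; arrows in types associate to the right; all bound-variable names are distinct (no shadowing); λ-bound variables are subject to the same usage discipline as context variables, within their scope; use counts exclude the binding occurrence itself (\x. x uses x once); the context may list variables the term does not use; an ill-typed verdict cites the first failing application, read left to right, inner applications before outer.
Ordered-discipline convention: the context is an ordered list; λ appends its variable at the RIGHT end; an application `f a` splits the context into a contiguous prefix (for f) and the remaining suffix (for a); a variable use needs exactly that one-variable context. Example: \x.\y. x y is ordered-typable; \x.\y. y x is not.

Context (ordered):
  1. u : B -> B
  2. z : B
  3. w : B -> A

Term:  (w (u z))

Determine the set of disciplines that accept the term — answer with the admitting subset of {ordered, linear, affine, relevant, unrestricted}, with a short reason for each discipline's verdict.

admitted by: linear, affine, relevant, unrestricted
counts: u: 1; z: 1; w: 1
use order (left to right): w, u, z
typing: well-typed — term : A
ordered: ✗ — needs exchange: uses follow w, u, z
linear: ✓ — u, z, w: one use apiece
affine: ✓ — none of u, z, w used more than once
relevant: ✓ — u, z, w: all used, weakening unneeded
unrestricted: ✓ — well-typed at A; no restrictions here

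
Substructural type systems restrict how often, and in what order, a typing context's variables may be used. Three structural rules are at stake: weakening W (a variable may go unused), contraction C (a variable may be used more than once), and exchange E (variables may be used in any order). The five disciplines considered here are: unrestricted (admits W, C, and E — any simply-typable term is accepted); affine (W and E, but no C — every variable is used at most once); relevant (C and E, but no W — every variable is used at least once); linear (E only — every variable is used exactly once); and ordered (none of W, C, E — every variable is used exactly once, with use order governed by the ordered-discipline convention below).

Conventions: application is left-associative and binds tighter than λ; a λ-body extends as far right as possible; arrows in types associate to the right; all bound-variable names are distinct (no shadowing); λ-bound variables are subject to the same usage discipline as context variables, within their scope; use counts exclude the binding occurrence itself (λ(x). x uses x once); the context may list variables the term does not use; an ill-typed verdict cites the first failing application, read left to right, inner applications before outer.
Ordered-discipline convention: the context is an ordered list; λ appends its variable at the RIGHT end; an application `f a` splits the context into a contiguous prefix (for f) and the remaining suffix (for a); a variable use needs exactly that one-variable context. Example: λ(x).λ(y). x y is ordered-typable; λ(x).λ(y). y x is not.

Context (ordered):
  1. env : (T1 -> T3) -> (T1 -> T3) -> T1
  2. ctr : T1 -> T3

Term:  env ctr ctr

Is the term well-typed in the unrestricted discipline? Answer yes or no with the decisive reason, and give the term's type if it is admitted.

yes — well-typed at T1; no restrictions here; term : T1
use counts: env: 1×; ctr: 2×
order of uses: env, ctr, ctr
typing: well-typed at T1
all disciplines: ordered ✗ | linear ✗ | affine ✗ | relevant ✓ | unrestricted ✓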